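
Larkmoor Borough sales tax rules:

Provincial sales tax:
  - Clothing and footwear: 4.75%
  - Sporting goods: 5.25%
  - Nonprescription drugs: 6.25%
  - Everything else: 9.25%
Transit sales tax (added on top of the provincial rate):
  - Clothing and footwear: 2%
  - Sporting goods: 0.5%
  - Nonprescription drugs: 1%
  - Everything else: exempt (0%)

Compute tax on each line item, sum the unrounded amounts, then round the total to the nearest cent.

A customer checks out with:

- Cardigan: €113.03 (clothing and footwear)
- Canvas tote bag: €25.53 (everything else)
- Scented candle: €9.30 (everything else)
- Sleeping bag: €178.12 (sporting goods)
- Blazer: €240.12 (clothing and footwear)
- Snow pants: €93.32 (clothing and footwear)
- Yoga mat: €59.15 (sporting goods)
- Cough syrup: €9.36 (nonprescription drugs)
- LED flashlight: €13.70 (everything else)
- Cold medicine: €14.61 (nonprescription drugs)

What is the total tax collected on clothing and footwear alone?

Cardigan €113.03: clothing and footwear → 4.75% + 2% transit = 6.75% → €7.629525
Blazer €240.12: clothing and footwear → 4.75% + 2% transit = 6.75% → €16.2081
Snow pants €93.32: clothing and footwear → 4.75% + 2% transit = 6.75% → €6.2991
Tax on clothing and footwear: unrounded sum = €30.136725 → €30.14

€30.14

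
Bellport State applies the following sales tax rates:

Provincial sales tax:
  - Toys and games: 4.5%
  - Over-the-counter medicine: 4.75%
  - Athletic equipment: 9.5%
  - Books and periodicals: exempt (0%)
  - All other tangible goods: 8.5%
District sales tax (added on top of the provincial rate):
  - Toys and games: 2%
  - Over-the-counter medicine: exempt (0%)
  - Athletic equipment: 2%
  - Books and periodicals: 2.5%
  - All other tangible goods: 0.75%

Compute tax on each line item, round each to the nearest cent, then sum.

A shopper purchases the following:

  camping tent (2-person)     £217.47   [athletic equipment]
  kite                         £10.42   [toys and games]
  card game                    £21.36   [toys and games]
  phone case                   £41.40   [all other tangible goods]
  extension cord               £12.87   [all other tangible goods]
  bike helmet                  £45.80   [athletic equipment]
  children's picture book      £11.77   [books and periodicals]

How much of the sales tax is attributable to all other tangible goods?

Phone case £41.40: all other tangible goods → 8.5% + 0.75% district = 9.25% → £3.83
Extension cord £12.87: all other tangible goods → 8.5% + 0.75% district = 9.25% → £1.19
Tax on all other tangible goods = £3.83 + £1.19 = £5.02

£5.02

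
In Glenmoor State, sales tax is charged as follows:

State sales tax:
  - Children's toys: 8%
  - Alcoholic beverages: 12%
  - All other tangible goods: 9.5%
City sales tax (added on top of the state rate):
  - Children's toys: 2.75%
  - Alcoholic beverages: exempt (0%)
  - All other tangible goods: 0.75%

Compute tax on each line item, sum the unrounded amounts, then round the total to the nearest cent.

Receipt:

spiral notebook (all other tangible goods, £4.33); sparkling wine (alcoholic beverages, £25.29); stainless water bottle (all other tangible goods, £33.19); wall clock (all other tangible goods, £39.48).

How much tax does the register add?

Spiral notebook £4.33: all other tangible goods → 9.5% + 0.75% city = 10.25% → £0.443825
Sparkling wine £25.29: alcoholic beverages → 12% + 0% city = 12% → £3.0348
Stainless water bottle £33.19: all other tangible goods → 9.5% + 0.75% city = 10.25% → £3.401975
Wall clock £39.48: all other tangible goods → 9.5% + 0.75% city = 10.25% → £4.0467
Unrounded tax sum = £10.9273 → £10.93

£10.93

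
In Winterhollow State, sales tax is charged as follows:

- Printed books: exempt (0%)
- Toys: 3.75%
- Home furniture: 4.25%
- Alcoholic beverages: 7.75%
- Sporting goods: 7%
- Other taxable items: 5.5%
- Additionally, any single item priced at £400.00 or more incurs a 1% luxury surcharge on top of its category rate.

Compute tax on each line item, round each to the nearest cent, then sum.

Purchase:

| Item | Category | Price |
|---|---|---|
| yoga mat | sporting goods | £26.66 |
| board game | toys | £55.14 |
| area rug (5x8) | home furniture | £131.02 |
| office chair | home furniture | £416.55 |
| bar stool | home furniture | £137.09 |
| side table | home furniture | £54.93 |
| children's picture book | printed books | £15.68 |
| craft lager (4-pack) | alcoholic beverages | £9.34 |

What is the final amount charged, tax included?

£886.67

Yoga mat £26.66: sporting goods → 7% → £1.87
Board game £55.14: toys → 3.75% → £2.07
Area rug (5x8) £131.02: home furniture → 4.25% → £5.57
Office chair £416.55: home furniture → 4.25% + 1% surcharge = 5.25% → £21.87
Bar stool £137.09: home furniture → 4.25% → £5.83
Side table £54.93: home furniture → 4.25% → £2.33
Children's picture book £15.68: printed books → 0% → £0.00
Craft lager (4-pack) £9.34: alcoholic beverages → 7.75% → £0.72
Subtotal = £846.41; tax = £40.26; total due = £886.67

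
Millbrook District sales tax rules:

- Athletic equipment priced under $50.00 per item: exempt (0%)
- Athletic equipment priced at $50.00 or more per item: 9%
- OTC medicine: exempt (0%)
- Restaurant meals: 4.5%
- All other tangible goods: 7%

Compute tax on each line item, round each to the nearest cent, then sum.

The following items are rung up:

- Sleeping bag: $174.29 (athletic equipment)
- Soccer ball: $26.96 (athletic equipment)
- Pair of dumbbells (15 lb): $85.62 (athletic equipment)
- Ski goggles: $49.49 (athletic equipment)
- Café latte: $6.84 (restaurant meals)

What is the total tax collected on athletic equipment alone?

$23.40

Sleeping bag $174.29: athletic equipment, $50.00 or more → 9% → $15.69
Soccer ball $26.96: athletic equipment, under $50.00 → 0% → $0.00
Pair of dumbbells (15 lb) $85.62: athletic equipment, $50.00 or more → 9% → $7.71
Ski goggles $49.49: athletic equipment, under $50.00 → 0% → $0.00
Tax on athletic equipment = $15.69 + $0.00 + $7.71 + $0.00 = $23.40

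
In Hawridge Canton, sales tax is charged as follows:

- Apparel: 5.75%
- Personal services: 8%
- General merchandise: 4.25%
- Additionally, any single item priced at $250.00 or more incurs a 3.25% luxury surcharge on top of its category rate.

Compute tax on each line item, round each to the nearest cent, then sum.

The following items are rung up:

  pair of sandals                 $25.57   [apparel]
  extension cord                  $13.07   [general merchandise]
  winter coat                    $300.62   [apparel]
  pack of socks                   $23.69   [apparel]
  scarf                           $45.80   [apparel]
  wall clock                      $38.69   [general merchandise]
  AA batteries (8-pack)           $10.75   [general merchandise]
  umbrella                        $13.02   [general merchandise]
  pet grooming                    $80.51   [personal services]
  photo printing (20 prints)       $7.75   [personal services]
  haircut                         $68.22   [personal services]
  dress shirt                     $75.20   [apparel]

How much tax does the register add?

Pair of sandals $25.57: apparel → 5.75% → $1.47
Extension cord $13.07: general merchandise → 4.25% → $0.56
Winter coat $300.62: apparel → 5.75% + 3.25% surcharge = 9% → $27.06
Pack of socks $23.69: apparel → 5.75% → $1.36
Scarf $45.80: apparel → 5.75% → $2.63
Wall clock $38.69: general merchandise → 4.25% → $1.64
AA batteries (8-pack) $10.75: general merchandise → 4.25% → $0.46
Umbrella $13.02: general merchandise → 4.25% → $0.55
Pet grooming $80.51: personal services → 8% → $6.44
Photo printing (20 prints) $7.75: personal services → 8% → $0.62
Haircut $68.22: personal services → 8% → $5.46
Dress shirt $75.20: apparel → 5.75% → $4.32
Total tax = $1.47 + $0.56 + $27.06 + $1.36 + $2.63 + $1.64 + $0.46 + $0.55 + $6.44 + $0.62 + $5.46 + $4.32 = $52.57

$52.57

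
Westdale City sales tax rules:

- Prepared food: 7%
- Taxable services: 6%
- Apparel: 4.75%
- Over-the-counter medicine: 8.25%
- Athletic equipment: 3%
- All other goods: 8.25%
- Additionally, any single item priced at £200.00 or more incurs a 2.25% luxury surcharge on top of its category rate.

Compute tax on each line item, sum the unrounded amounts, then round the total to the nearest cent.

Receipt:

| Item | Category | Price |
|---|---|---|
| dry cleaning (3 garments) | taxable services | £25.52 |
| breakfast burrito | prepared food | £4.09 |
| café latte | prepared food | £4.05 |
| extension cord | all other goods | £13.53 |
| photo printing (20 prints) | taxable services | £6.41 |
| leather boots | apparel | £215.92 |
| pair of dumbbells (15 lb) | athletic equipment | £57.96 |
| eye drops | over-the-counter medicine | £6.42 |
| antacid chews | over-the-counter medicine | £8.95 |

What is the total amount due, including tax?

Dry cleaning (3 garments) £25.52: taxable services → 6% → £1.5312
Breakfast burrito £4.09: prepared food → 7% → £0.2863
Café latte £4.05: prepared food → 7% → £0.2835
Extension cord £13.53: all other goods → 8.25% → £1.116225
Photo printing (20 prints) £6.41: taxable services → 6% → £0.3846
Leather boots £215.92: apparel → 4.75% + 2.25% surcharge = 7% → £15.1144
Pair of dumbbells (15 lb) £57.96: athletic equipment → 3% → £1.7388
Eye drops £6.42: over-the-counter medicine → 8.25% → £0.52965
Antacid chews £8.95: over-the-counter medicine → 8.25% → £0.738375
Subtotal = £342.85; unrounded tax = £21.72305 → £21.72; total due = £364.57

£364.57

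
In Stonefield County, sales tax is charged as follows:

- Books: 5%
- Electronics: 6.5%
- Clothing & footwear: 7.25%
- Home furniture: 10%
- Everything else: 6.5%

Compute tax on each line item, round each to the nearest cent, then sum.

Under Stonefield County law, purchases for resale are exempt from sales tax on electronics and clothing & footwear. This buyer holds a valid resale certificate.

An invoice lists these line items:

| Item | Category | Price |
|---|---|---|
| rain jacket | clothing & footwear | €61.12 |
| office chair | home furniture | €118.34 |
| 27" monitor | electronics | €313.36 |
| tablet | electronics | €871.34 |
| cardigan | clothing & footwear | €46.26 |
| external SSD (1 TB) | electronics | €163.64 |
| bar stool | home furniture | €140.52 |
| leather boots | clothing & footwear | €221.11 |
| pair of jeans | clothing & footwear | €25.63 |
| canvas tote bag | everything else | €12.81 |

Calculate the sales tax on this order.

€26.71

Rain jacket €61.12: clothing & footwear, buyer-exempt → 0% → €0.00
Office chair €118.34: home furniture → 10% → €11.83
27" monitor €313.36: electronics, buyer-exempt → 0% → €0.00
Tablet €871.34: electronics, buyer-exempt → 0% → €0.00
Cardigan €46.26: clothing & footwear, buyer-exempt → 0% → €0.00
External SSD (1 TB) €163.64: electronics, buyer-exempt → 0% → €0.00
Bar stool €140.52: home furniture → 10% → €14.05
Leather boots €221.11: clothing & footwear, buyer-exempt → 0% → €0.00
Pair of jeans €25.63: clothing & footwear, buyer-exempt → 0% → €0.00
Canvas tote bag €12.81: everything else → 6.5% → €0.83
Total tax = €11.83 + €14.05 + €0.83 = €26.71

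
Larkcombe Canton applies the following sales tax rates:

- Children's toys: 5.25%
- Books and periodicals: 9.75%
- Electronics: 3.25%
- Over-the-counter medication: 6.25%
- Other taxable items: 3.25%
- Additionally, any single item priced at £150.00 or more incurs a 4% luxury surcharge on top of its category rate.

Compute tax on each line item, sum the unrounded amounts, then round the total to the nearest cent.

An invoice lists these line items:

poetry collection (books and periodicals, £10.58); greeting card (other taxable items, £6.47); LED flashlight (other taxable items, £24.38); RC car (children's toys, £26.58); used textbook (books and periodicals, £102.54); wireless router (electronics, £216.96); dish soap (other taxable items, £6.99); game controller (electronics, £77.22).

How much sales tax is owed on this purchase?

£31.89

Poetry collection £10.58: books and periodicals → 9.75% → £1.03155
Greeting card £6.47: other taxable items → 3.25% → £0.210275
LED flashlight £24.38: other taxable items → 3.25% → £0.79235
RC car £26.58: children's toys → 5.25% → £1.39545
Used textbook £102.54: books and periodicals → 9.75% → £9.99765
Wireless router £216.96: electronics → 3.25% + 4% surcharge = 7.25% → £15.7296
Dish soap £6.99: other taxable items → 3.25% → £0.227175
Game controller £77.22: electronics → 3.25% → £2.50965
Unrounded tax sum = £31.8937 → £31.89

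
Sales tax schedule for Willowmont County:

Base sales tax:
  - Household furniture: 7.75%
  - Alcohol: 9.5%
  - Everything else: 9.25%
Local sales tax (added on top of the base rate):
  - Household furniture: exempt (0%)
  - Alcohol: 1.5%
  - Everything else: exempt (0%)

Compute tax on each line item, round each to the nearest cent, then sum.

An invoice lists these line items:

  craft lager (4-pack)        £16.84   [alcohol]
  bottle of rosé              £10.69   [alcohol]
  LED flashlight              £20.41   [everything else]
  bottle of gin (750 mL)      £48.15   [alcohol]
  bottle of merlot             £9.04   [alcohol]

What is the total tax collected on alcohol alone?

Craft lager (4-pack) £16.84: alcohol → 9.5% + 1.5% local = 11% → £1.85
Bottle of rosé £10.69: alcohol → 9.5% + 1.5% local = 11% → £1.18
Bottle of gin (750 mL) £48.15: alcohol → 9.5% + 1.5% local = 11% → £5.30
Bottle of merlot £9.04: alcohol → 9.5% + 1.5% local = 11% → £0.99
Tax on alcohol = £1.85 + £1.18 + £5.30 + £0.99 = £9.32

£9.32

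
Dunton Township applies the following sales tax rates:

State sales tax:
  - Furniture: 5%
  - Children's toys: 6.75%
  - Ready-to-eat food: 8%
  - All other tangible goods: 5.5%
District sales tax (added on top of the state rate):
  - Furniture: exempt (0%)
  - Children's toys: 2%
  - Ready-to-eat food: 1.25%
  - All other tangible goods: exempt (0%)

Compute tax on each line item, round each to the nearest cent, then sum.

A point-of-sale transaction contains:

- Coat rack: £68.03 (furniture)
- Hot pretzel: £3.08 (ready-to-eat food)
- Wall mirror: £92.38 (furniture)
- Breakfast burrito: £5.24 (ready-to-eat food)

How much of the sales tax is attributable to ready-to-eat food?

Hot pretzel £3.08: ready-to-eat food → 8% + 1.25% district = 9.25% → £0.28
Breakfast burrito £5.24: ready-to-eat food → 8% + 1.25% district = 9.25% → £0.48
Tax on ready-to-eat food = £0.28 + £0.48 = £0.76

£0.76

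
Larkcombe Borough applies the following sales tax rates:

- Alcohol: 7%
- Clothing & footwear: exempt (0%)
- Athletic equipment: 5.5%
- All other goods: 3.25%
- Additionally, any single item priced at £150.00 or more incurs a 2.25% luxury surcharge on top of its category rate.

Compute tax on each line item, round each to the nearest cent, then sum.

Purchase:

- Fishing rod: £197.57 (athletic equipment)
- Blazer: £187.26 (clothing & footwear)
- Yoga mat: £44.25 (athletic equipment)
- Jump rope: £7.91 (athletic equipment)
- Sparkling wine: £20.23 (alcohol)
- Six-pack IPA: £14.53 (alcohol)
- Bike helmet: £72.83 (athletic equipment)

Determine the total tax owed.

Fishing rod £197.57: athletic equipment → 5.5% + 2.25% surcharge = 7.75% → £15.31
Blazer £187.26: clothing & footwear → 0% + 2.25% surcharge = 2.25% → £4.21
Yoga mat £44.25: athletic equipment → 5.5% → £2.43
Jump rope £7.91: athletic equipment → 5.5% → £0.44
Sparkling wine £20.23: alcohol → 7% → £1.42
Six-pack IPA £14.53: alcohol → 7% → £1.02
Bike helmet £72.83: athletic equipment → 5.5% → £4.01
Total tax = £15.31 + £4.21 + £2.43 + £0.44 + £1.42 + £1.02 + £4.01 = £28.84

£28.84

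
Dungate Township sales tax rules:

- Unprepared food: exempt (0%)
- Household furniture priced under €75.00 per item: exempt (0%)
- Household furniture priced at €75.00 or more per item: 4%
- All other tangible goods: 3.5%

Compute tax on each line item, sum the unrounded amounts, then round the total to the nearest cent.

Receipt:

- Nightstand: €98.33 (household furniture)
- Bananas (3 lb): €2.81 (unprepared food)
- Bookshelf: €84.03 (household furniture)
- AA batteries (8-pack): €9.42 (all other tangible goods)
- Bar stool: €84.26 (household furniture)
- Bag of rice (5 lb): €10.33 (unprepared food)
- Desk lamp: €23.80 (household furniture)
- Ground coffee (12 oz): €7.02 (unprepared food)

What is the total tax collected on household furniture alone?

Nightstand €98.33: household furniture, €75.00 or more → 4% → €3.9332
Bookshelf €84.03: household furniture, €75.00 or more → 4% → €3.3612
Bar stool €84.26: household furniture, €75.00 or more → 4% → €3.3704
Desk lamp €23.80: household furniture, under €75.00 → 0% → €0.00
Tax on household furniture: unrounded sum = €10.6648 → €10.66

€10.66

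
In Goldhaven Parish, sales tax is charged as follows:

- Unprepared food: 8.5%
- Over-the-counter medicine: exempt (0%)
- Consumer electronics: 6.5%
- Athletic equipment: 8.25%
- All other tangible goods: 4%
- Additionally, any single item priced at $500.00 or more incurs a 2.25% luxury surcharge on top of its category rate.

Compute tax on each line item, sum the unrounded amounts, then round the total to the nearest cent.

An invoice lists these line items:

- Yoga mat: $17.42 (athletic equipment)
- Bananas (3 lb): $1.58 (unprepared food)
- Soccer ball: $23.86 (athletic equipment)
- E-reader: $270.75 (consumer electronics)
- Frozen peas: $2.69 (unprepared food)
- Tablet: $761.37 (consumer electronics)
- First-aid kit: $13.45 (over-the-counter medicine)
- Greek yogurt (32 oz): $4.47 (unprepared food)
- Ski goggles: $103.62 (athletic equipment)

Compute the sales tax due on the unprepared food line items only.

$0.74

Bananas (3 lb) $1.58: unprepared food → 8.5% → $0.1343
Frozen peas $2.69: unprepared food → 8.5% → $0.22865
Greek yogurt (32 oz) $4.47: unprepared food → 8.5% → $0.37995
Tax on unprepared food: unrounded sum = $0.7429 → $0.74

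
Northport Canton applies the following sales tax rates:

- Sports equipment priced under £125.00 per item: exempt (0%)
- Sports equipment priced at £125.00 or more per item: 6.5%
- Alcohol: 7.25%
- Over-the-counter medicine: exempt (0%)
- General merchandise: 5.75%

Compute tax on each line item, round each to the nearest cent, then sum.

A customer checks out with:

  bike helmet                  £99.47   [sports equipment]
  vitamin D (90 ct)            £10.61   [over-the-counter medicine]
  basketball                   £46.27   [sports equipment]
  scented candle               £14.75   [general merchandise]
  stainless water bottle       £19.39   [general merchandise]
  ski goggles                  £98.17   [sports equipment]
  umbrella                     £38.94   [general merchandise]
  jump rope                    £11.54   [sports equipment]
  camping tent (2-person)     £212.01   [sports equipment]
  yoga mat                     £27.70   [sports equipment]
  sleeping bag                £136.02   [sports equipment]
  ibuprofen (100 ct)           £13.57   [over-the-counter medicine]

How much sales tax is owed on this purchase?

£26.82

Bike helmet £99.47: sports equipment, under £125.00 → 0% → £0.00
Vitamin D (90 ct) £10.61: over-the-counter medicine → 0% → £0.00
Basketball £46.27: sports equipment, under £125.00 → 0% → £0.00
Scented candle £14.75: general merchandise → 5.75% → £0.85
Stainless water bottle £19.39: general merchandise → 5.75% → £1.11
Ski goggles £98.17: sports equipment, under £125.00 → 0% → £0.00
Umbrella £38.94: general merchandise → 5.75% → £2.24
Jump rope £11.54: sports equipment, under £125.00 → 0% → £0.00
Camping tent (2-person) £212.01: sports equipment, £125.00 or more → 6.5% → £13.78
Yoga mat £27.70: sports equipment, under £125.00 → 0% → £0.00
Sleeping bag £136.02: sports equipment, £125.00 or more → 6.5% → £8.84
Ibuprofen (100 ct) £13.57: over-the-counter medicine → 0% → £0.00
Total tax = £0.85 + £1.11 + £2.24 + £13.78 + £8.84 = £26.82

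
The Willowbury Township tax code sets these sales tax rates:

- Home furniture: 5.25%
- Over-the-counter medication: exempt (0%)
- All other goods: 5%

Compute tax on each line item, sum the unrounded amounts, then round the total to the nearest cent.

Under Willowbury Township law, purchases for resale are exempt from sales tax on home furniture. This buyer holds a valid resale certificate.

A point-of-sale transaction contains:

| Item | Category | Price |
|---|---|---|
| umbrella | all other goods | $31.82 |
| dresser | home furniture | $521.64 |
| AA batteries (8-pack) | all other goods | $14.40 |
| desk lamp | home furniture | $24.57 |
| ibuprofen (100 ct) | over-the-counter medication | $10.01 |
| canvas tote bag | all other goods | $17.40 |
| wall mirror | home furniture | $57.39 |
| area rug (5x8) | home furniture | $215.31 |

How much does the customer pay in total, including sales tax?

$895.72

Umbrella $31.82: all other goods → 5% → $1.591
Dresser $521.64: home furniture, buyer-exempt → 0% → $0.00
AA batteries (8-pack) $14.40: all other goods → 5% → $0.72
Desk lamp $24.57: home furniture, buyer-exempt → 0% → $0.00
Ibuprofen (100 ct) $10.01: over-the-counter medication → 0% → $0.00
Canvas tote bag $17.40: all other goods → 5% → $0.87
Wall mirror $57.39: home furniture, buyer-exempt → 0% → $0.00
Area rug (5x8) $215.31: home furniture, buyer-exempt → 0% → $0.00
Subtotal = $892.54; unrounded tax = $3.181 → $3.18; total due = $895.72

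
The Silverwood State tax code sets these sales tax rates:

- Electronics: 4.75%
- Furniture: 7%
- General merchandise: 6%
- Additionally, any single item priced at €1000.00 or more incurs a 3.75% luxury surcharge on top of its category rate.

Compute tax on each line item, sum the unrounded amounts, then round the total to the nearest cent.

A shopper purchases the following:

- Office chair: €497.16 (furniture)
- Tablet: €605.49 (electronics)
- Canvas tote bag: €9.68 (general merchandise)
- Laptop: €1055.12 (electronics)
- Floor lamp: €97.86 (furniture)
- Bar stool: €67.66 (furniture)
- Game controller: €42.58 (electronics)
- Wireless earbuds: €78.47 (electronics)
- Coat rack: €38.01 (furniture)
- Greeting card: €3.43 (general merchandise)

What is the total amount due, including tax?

Office chair €497.16: furniture → 7% → €34.8012
Tablet €605.49: electronics → 4.75% → €28.760775
Canvas tote bag €9.68: general merchandise → 6% → €0.5808
Laptop €1055.12: electronics → 4.75% + 3.75% surcharge = 8.5% → €89.6852
Floor lamp €97.86: furniture → 7% → €6.8502
Bar stool €67.66: furniture → 7% → €4.7362
Game controller €42.58: electronics → 4.75% → €2.02255
Wireless earbuds €78.47: electronics → 4.75% → €3.727325
Coat rack €38.01: furniture → 7% → €2.6607
Greeting card €3.43: general merchandise → 6% → €0.2058
Subtotal = €2495.46; unrounded tax = €174.03075 → €174.03; total due = €2669.49

€2669.49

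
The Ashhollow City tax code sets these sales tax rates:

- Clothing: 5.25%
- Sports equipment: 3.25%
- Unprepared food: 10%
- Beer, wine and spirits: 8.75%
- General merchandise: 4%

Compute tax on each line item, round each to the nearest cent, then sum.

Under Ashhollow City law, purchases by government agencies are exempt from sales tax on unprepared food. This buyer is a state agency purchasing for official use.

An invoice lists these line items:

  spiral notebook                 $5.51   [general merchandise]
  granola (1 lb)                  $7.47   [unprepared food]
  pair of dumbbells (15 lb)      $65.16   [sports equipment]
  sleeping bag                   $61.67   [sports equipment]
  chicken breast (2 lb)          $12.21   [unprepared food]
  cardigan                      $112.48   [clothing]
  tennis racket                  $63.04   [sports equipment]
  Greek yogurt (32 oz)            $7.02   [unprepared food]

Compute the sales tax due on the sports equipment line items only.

$6.17

Pair of dumbbells (15 lb) $65.16: sports equipment → 3.25% → $2.12
Sleeping bag $61.67: sports equipment → 3.25% → $2.00
Tennis racket $63.04: sports equipment → 3.25% → $2.05
Tax on sports equipment = $2.12 + $2.00 + $2.05 = $6.17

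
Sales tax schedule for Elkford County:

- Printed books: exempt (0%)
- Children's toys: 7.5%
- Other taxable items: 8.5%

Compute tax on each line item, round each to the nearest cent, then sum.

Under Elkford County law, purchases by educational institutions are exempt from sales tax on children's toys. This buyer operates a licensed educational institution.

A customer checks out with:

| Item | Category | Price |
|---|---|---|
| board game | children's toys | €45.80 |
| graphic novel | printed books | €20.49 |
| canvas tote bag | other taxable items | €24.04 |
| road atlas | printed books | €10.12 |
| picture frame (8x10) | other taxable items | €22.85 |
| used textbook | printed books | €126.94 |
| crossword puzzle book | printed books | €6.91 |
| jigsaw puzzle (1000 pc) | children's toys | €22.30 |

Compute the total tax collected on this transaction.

Board game €45.80: children's toys, buyer-exempt → 0% → €0.00
Graphic novel €20.49: printed books → 0% → €0.00
Canvas tote bag €24.04: other taxable items → 8.5% → €2.04
Road atlas €10.12: printed books → 0% → €0.00
Picture frame (8x10) €22.85: other taxable items → 8.5% → €1.94
Used textbook €126.94: printed books → 0% → €0.00
Crossword puzzle book €6.91: printed books → 0% → €0.00
Jigsaw puzzle (1000 pc) €22.30: children's toys, buyer-exempt → 0% → €0.00
Total tax = €2.04 + €1.94 = €3.98

€3.98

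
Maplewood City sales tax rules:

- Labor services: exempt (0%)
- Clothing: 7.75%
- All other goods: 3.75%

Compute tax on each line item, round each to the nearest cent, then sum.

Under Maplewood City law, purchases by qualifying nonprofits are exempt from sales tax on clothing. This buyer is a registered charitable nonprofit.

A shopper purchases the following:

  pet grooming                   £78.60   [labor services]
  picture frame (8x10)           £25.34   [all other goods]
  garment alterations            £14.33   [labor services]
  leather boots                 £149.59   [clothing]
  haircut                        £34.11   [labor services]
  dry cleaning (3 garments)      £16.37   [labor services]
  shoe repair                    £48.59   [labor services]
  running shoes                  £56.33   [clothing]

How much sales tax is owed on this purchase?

Pet grooming £78.60: labor services → 0% → £0.00
Picture frame (8x10) £25.34: all other goods → 3.75% → £0.95
Garment alterations £14.33: labor services → 0% → £0.00
Leather boots £149.59: clothing, buyer-exempt → 0% → £0.00
Haircut £34.11: labor services → 0% → £0.00
Dry cleaning (3 garments) £16.37: labor services → 0% → £0.00
Shoe repair £48.59: labor services → 0% → £0.00
Running shoes £56.33: clothing, buyer-exempt → 0% → £0.00
Total tax = £0.95

£0.95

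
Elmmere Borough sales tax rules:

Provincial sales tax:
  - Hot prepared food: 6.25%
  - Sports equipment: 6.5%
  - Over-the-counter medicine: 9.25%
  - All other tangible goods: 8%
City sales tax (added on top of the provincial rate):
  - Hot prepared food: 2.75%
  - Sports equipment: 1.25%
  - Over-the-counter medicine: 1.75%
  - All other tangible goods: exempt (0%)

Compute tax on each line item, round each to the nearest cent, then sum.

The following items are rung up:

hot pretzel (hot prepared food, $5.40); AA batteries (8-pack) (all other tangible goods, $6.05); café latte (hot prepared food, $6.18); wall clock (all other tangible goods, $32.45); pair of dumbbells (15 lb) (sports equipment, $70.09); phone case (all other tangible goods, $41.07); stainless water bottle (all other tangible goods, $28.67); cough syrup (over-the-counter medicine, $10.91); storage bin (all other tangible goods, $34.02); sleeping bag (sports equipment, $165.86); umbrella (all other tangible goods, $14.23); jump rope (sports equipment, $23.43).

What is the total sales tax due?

Hot pretzel $5.40: hot prepared food → 6.25% + 2.75% city = 9% → $0.49
AA batteries (8-pack) $6.05: all other tangible goods → 8% + 0% city = 8% → $0.48
Café latte $6.18: hot prepared food → 6.25% + 2.75% city = 9% → $0.56
Wall clock $32.45: all other tangible goods → 8% + 0% city = 8% → $2.60
Pair of dumbbells (15 lb) $70.09: sports equipment → 6.5% + 1.25% city = 7.75% → $5.43
Phone case $41.07: all other tangible goods → 8% + 0% city = 8% → $3.29
Stainless water bottle $28.67: all other tangible goods → 8% + 0% city = 8% → $2.29
Cough syrup $10.91: over-the-counter medicine → 9.25% + 1.75% city = 11% → $1.20
Storage bin $34.02: all other tangible goods → 8% + 0% city = 8% → $2.72
Sleeping bag $165.86: sports equipment → 6.5% + 1.25% city = 7.75% → $12.85
Umbrella $14.23: all other tangible goods → 8% + 0% city = 8% → $1.14
Jump rope $23.43: sports equipment → 6.5% + 1.25% city = 7.75% → $1.82
Total tax = $0.49 + $0.48 + $0.56 + $2.60 + $5.43 + $3.29 + $2.29 + $1.20 + $2.72 + $12.85 + $1.14 + $1.82 = $34.87

$34.87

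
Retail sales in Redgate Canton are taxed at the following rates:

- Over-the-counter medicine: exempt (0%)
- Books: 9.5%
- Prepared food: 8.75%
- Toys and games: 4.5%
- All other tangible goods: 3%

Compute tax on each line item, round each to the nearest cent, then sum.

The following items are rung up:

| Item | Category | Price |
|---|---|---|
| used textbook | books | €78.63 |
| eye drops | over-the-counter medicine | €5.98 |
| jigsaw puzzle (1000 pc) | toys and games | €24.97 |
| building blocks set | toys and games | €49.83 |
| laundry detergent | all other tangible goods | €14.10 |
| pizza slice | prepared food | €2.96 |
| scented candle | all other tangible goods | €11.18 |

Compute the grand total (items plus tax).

Used textbook €78.63: books → 9.5% → €7.47
Eye drops €5.98: over-the-counter medicine → 0% → €0.00
Jigsaw puzzle (1000 pc) €24.97: toys and games → 4.5% → €1.12
Building blocks set €49.83: toys and games → 4.5% → €2.24
Laundry detergent €14.10: all other tangible goods → 3% → €0.42
Pizza slice €2.96: prepared food → 8.75% → €0.26
Scented candle €11.18: all other tangible goods → 3% → €0.34
Subtotal = €187.65; tax = €11.85; total due = €199.50

€199.50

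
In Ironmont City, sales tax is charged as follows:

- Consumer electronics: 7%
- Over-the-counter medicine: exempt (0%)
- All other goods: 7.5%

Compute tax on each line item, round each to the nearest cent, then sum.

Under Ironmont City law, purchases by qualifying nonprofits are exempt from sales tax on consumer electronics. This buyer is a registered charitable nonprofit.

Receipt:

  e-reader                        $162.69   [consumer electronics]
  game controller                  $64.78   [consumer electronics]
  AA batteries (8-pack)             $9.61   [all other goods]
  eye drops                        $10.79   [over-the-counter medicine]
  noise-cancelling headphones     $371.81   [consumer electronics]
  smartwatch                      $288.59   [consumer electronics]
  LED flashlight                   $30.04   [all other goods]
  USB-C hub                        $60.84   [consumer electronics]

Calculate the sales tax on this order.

$2.97

E-reader $162.69: consumer electronics, buyer-exempt → 0% → $0.00
Game controller $64.78: consumer electronics, buyer-exempt → 0% → $0.00
AA batteries (8-pack) $9.61: all other goods → 7.5% → $0.72
Eye drops $10.79: over-the-counter medicine → 0% → $0.00
Noise-cancelling headphones $371.81: consumer electronics, buyer-exempt → 0% → $0.00
Smartwatch $288.59: consumer electronics, buyer-exempt → 0% → $0.00
LED flashlight $30.04: all other goods → 7.5% → $2.25
USB-C hub $60.84: consumer electronics, buyer-exempt → 0% → $0.00
Total tax = $0.72 + $2.25 = $2.97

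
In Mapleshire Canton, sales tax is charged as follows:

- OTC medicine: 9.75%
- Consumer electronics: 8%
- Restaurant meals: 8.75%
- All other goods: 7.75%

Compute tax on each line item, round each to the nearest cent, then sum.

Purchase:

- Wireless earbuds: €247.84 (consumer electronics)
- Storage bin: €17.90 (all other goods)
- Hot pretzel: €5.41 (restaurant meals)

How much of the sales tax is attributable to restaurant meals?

Hot pretzel €5.41: restaurant meals → 8.75% → €0.47
Tax on restaurant meals = €0.47

€0.47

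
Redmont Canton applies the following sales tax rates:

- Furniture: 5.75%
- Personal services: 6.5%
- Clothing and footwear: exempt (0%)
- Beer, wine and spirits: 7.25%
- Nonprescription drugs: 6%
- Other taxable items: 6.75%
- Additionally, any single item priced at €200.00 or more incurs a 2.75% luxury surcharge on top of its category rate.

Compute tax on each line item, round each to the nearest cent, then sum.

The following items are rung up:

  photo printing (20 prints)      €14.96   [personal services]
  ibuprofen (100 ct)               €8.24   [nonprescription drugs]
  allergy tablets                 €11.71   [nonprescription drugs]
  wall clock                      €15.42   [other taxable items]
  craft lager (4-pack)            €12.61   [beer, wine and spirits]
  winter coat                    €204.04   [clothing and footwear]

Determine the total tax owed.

€9.72

Photo printing (20 prints) €14.96: personal services → 6.5% → €0.97
Ibuprofen (100 ct) €8.24: nonprescription drugs → 6% → €0.49
Allergy tablets €11.71: nonprescription drugs → 6% → €0.70
Wall clock €15.42: other taxable items → 6.75% → €1.04
Craft lager (4-pack) €12.61: beer, wine and spirits → 7.25% → €0.91
Winter coat €204.04: clothing and footwear → 0% + 2.75% surcharge = 2.75% → €5.61
Total tax = €0.97 + €0.49 + €0.70 + €1.04 + €0.91 + €5.61 = €9.72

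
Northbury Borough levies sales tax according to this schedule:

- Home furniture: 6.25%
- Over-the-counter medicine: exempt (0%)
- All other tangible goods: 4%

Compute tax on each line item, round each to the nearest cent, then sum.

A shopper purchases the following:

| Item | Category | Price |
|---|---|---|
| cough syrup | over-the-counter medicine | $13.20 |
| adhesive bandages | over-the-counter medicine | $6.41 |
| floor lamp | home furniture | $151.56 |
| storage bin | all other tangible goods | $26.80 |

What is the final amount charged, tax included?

Cough syrup $13.20: over-the-counter medicine → 0% → $0.00
Adhesive bandages $6.41: over-the-counter medicine → 0% → $0.00
Floor lamp $151.56: home furniture → 6.25% → $9.47
Storage bin $26.80: all other tangible goods → 4% → $1.07
Subtotal = $197.97; tax = $10.54; total due = $208.51

$208.51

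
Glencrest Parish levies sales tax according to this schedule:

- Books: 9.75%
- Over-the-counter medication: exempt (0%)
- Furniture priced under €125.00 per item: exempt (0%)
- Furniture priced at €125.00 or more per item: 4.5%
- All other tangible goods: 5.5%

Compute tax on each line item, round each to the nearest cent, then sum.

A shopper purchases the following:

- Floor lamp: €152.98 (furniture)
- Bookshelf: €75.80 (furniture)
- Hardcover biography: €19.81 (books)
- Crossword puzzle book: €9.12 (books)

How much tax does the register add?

Floor lamp €152.98: furniture, €125.00 or more → 4.5% → €6.88
Bookshelf €75.80: furniture, under €125.00 → 0% → €0.00
Hardcover biography €19.81: books → 9.75% → €1.93
Crossword puzzle book €9.12: books → 9.75% → €0.89
Total tax = €6.88 + €1.93 + €0.89 = €9.70

€9.70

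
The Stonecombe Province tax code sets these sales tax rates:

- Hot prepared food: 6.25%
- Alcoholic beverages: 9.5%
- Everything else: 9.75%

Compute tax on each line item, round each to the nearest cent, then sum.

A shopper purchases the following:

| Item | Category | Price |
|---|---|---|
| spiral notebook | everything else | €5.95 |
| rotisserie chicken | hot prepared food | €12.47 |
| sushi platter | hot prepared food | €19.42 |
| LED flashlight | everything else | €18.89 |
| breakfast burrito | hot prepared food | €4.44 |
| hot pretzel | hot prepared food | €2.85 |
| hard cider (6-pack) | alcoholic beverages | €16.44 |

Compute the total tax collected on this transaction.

€6.43

Spiral notebook €5.95: everything else → 9.75% → €0.58
Rotisserie chicken €12.47: hot prepared food → 6.25% → €0.78
Sushi platter €19.42: hot prepared food → 6.25% → €1.21
LED flashlight €18.89: everything else → 9.75% → €1.84
Breakfast burrito €4.44: hot prepared food → 6.25% → €0.28
Hot pretzel €2.85: hot prepared food → 6.25% → €0.18
Hard cider (6-pack) €16.44: alcoholic beverages → 9.5% → €1.56
Total tax = €0.58 + €0.78 + €1.21 + €1.84 + €0.28 + €0.18 + €1.56 = €6.43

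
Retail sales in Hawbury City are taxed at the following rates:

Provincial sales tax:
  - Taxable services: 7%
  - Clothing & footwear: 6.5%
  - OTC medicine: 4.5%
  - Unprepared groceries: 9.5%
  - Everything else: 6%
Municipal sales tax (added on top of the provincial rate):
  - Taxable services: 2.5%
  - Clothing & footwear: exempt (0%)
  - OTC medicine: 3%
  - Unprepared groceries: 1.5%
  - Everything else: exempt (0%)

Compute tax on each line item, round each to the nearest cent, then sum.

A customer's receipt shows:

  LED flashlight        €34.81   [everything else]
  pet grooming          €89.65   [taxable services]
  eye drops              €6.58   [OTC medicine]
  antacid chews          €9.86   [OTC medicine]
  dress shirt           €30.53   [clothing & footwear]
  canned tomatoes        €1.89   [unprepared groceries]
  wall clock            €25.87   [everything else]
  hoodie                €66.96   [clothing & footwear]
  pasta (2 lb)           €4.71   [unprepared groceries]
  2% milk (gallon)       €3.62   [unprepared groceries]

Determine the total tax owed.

LED flashlight €34.81: everything else → 6% + 0% municipal = 6% → €2.09
Pet grooming €89.65: taxable services → 7% + 2.5% municipal = 9.5% → €8.52
Eye drops €6.58: OTC medicine → 4.5% + 3% municipal = 7.5% → €0.49
Antacid chews €9.86: OTC medicine → 4.5% + 3% municipal = 7.5% → €0.74
Dress shirt €30.53: clothing & footwear → 6.5% + 0% municipal = 6.5% → €1.98
Canned tomatoes €1.89: unprepared groceries → 9.5% + 1.5% municipal = 11% → €0.21
Wall clock €25.87: everything else → 6% + 0% municipal = 6% → €1.55
Hoodie €66.96: clothing & footwear → 6.5% + 0% municipal = 6.5% → €4.35
Pasta (2 lb) €4.71: unprepared groceries → 9.5% + 1.5% municipal = 11% → €0.52
2% milk (gallon) €3.62: unprepared groceries → 9.5% + 1.5% municipal = 11% → €0.40
Total tax = €2.09 + €8.52 + €0.49 + €0.74 + €1.98 + €0.21 + €1.55 + €4.35 + €0.52 + €0.40 = €20.85

€20.85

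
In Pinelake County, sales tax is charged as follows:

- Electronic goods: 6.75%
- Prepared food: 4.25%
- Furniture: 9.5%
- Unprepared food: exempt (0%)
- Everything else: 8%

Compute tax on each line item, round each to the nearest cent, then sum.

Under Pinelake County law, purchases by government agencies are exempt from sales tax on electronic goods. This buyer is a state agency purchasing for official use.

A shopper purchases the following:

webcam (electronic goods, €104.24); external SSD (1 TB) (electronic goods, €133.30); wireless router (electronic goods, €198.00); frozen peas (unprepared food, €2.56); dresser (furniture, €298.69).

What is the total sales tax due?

Webcam €104.24: electronic goods, buyer-exempt → 0% → €0.00
External SSD (1 TB) €133.30: electronic goods, buyer-exempt → 0% → €0.00
Wireless router €198.00: electronic goods, buyer-exempt → 0% → €0.00
Frozen peas €2.56: unprepared food → 0% → €0.00
Dresser €298.69: furniture → 9.5% → €28.38
Total tax = €28.38

€28.38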